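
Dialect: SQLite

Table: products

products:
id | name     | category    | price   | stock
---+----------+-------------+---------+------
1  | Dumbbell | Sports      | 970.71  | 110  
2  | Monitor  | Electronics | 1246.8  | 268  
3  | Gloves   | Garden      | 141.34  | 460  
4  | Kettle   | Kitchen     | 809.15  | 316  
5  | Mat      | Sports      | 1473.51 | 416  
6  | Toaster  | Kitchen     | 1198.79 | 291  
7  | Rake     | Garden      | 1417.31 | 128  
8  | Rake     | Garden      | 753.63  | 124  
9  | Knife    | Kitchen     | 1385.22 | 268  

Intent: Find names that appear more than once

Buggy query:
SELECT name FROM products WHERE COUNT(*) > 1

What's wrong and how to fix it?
Bug: COUNT(*) is an aggregate and cannot be used in WHERE

Fix: GROUP BY name, then filter groups with HAVING COUNT(*) > 1

Corrected query:
SELECT name FROM products GROUP BY name HAVING COUNT(*) > 1

Result:
name
----
Rake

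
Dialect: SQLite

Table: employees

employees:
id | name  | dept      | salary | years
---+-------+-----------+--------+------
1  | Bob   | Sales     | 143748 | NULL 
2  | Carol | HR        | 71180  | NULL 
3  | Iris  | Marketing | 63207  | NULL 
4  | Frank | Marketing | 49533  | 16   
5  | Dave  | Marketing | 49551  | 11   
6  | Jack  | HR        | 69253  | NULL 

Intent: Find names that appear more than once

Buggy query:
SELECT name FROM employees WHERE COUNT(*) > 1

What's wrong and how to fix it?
Bug: WHERE can't reference COUNT(*); aggregates are computed after WHERE

Fix: Group first, then use HAVING for the count condition

Corrected query:
SELECT name FROM employees GROUP BY name HAVING COUNT(*) > 1

Result:
(no rows)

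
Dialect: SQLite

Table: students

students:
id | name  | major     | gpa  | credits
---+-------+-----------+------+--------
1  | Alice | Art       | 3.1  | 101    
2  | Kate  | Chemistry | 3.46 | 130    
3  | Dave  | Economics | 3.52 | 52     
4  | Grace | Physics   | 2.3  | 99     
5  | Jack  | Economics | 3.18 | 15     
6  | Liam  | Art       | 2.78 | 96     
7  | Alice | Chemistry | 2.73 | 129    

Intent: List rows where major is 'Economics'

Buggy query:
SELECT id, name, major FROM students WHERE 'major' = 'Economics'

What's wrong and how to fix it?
Bug: Single quotes denote string literals in SQL; the column name is being compared as a constant string

Fix: Remove the quotes around the column name (or use double quotes for an identifier)

Corrected query:
SELECT id, name, major FROM students WHERE major = 'Economics'

Result:
id | name | major    
---+------+----------
3  | Dave | Economics
5  | Jack | Economics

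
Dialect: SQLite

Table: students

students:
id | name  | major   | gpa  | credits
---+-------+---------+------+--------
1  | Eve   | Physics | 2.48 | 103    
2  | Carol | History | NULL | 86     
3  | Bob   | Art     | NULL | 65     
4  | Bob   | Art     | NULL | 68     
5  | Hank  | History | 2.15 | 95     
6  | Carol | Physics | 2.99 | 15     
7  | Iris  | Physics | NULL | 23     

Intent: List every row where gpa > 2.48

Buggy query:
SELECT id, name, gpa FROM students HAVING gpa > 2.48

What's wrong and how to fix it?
Bug: This is a non-aggregate query (no GROUP BY, no aggregates), so in SQLite the HAVING clause is invalid here; a row-level condition belongs in WHERE

Fix: Use WHERE for row-level filtering

Corrected query:
SELECT id, name, gpa FROM students WHERE gpa > 2.48

Result:
id | name  | gpa 
---+-------+-----
6  | Carol | 2.99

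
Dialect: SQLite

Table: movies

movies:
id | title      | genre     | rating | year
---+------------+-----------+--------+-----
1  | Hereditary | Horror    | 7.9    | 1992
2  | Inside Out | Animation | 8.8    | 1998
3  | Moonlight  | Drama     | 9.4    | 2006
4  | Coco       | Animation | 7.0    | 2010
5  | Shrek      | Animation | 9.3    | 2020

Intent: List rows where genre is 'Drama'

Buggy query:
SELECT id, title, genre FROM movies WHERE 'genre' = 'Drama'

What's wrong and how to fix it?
Bug: 'genre' in single quotes is a string literal, not the column; the comparison is literal-vs-literal and never true

Fix: Reference the column as genre without single quotes

Corrected query:
SELECT id, title, genre FROM movies WHERE genre = 'Drama'

Result:
id | title     | genre
---+-----------+------
3  | Moonlight | Drama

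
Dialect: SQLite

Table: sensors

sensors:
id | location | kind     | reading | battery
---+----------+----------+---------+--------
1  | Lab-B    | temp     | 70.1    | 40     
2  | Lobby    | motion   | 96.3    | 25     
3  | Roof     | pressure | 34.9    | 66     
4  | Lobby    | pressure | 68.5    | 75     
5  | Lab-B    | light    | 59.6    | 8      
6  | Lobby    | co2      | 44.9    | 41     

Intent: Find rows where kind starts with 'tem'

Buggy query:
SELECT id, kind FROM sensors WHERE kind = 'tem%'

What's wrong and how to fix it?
Bug: '=' compares the literal string including the % character; pattern matching needs LIKE

Fix: Use LIKE for wildcard pattern matching

Corrected query:
SELECT id, kind FROM sensors WHERE kind LIKE 'tem%'

Result:
id | kind
---+-----
1  | temp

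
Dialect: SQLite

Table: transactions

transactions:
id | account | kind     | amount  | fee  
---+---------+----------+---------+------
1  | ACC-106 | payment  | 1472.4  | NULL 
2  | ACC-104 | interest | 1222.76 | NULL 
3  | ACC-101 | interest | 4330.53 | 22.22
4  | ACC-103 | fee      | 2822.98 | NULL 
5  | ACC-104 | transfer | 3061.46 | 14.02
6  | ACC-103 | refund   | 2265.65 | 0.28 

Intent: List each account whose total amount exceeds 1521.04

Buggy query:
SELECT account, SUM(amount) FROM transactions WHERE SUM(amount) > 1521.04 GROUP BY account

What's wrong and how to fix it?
Bug: SUM(amount) is an aggregate, but WHERE filters rows before aggregation

Fix: Move the aggregate condition to a HAVING clause

Corrected query:
SELECT account, SUM(amount) FROM transactions GROUP BY account HAVING SUM(amount) > 1521.04

Result:
account | SUM(amount)
--------+------------
ACC-101 | 4330.53    
ACC-103 | 5088.63    
ACC-104 | 4284.22    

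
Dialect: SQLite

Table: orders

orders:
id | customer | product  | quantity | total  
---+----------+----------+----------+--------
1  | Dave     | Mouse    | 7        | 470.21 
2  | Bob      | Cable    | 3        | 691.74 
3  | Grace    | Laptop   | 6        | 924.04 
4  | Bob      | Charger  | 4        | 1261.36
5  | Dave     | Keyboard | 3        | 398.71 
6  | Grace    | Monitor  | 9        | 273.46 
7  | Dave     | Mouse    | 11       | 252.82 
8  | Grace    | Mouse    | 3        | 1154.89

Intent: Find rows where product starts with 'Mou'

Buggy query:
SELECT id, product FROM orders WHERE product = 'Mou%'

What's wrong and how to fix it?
Bug: '=' compares the literal string including the % character; pattern matching needs LIKE

Fix: Replace '=' with LIKE so 'Mou%' is treated as a pattern

Corrected query:
SELECT id, product FROM orders WHERE product LIKE 'Mou%'

Result:
id | product
---+--------
1  | Mouse  
7  | Mouse  
8  | Mouse  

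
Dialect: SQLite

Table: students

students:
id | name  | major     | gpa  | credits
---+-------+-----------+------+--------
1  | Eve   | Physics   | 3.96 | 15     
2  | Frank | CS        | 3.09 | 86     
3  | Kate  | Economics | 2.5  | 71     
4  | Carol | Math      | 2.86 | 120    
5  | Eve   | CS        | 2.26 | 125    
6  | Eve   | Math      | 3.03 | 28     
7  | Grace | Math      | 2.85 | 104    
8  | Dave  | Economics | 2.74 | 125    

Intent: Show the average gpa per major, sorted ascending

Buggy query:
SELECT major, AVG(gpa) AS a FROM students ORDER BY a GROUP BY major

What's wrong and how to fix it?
Bug: GROUP BY must precede ORDER BY

Fix: Reorder: SELECT … FROM … GROUP BY … ORDER BY …

Corrected query:
SELECT major, AVG(gpa) AS a FROM students GROUP BY major ORDER BY a

Result:
major     | a       
----------+---------
Economics | 2.62    
CS        | 2.675   
Math      | 2.913333
Physics   | 3.96    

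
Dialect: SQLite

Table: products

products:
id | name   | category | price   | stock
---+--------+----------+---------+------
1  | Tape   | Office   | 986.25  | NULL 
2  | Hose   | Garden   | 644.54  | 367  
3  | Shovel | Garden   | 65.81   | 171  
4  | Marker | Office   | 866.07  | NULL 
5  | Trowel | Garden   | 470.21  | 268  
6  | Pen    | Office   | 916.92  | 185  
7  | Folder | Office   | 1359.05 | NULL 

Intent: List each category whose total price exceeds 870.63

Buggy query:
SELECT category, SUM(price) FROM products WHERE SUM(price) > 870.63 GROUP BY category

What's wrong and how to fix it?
Bug: Aggregate functions cannot appear in a WHERE clause

Fix: Move the aggregate condition to a HAVING clause

Corrected query:
SELECT category, SUM(price) FROM products GROUP BY category HAVING SUM(price) > 870.63

Result:
category | SUM(price)
---------+-----------
Garden   | 1180.56   
Office   | 4128.29   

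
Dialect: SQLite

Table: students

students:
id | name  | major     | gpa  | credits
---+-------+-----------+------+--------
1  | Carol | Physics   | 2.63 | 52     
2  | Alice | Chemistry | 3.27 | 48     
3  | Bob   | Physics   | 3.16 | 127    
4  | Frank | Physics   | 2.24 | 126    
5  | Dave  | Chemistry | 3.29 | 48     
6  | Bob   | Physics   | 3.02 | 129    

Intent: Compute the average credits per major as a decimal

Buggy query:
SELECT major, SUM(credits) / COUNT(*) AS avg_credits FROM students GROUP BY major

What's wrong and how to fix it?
Bug: SUM(credits) and COUNT(*) are both integers; the division truncates the fractional part

Fix: Cast one side to REAL so the division keeps the fractional part

Corrected query:
SELECT major, SUM(credits) * 1.0 / COUNT(*) AS avg_credits FROM students GROUP BY major

Result:
major     | avg_credits
----------+------------
Chemistry | 48         
Physics   | 108.5      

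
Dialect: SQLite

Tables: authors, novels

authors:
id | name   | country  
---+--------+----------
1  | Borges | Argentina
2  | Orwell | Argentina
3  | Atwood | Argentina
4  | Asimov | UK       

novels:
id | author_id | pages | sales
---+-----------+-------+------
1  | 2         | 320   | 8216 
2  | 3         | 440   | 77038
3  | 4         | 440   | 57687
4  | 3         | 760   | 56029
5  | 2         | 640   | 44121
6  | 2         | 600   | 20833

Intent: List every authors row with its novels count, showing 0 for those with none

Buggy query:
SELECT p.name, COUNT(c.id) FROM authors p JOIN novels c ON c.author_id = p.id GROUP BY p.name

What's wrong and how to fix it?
Bug: An inner join excludes parents with zero children

Fix: Use LEFT JOIN so parents without children still appear (COUNT(c.id) gives 0)

Corrected query:
SELECT p.name, COUNT(c.id) FROM authors p LEFT JOIN novels c ON c.author_id = p.id GROUP BY p.name

Result:
name   | COUNT(c.id)
-------+------------
Asimov | 1          
Atwood | 2          
Borges | 0          
Orwell | 3          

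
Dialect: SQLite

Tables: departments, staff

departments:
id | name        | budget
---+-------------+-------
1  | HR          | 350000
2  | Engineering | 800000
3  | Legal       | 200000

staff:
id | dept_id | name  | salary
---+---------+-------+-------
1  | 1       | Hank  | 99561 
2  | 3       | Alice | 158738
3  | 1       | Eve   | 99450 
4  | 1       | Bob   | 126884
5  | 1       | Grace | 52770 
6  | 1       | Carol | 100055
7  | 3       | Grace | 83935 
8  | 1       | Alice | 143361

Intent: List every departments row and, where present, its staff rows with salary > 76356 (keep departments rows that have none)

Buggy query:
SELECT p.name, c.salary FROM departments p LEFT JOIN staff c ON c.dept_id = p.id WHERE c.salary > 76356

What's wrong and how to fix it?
Bug: Filtering c.salary in WHERE discards the NULL rows produced by LEFT JOIN, turning it into an inner join

Fix: Put 'c.salary > 76356' in the JOIN's ON clause instead of WHERE

Corrected query:
SELECT p.name, c.salary FROM departments p LEFT JOIN staff c ON c.dept_id = p.id AND c.salary > 76356

Result:
name        | salary
------------+-------
HR          | 99450 
HR          | 99561 
HR          | 100055
HR          | 126884
HR          | 143361
Engineering | NULL  
Legal       | 83935 
Legal       | 158738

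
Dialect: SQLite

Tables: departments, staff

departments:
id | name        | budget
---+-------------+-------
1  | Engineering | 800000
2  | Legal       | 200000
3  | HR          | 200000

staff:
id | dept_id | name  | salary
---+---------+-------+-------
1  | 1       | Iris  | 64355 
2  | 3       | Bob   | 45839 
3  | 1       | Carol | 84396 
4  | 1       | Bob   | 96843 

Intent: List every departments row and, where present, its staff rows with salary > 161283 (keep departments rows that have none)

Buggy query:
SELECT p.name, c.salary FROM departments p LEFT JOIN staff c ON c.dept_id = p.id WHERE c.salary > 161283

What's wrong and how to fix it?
Bug: A WHERE condition on the right-hand table after LEFT JOIN drops unmatched parents

Fix: Move the right-table condition into the ON clause so unmatched parents are kept

Corrected query:
SELECT p.name, c.salary FROM departments p LEFT JOIN staff c ON c.dept_id = p.id AND c.salary > 161283

Result:
name        | salary
------------+-------
Engineering | NULL  
Legal       | NULL  
HR          | NULL  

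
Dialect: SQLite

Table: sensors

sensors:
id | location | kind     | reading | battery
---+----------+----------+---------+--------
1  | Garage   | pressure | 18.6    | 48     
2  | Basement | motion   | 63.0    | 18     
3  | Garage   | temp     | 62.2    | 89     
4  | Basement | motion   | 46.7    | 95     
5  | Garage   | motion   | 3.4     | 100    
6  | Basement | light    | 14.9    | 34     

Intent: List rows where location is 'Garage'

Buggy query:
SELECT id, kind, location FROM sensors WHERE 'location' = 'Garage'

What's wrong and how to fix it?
Bug: 'location' in single quotes is a string literal, not the column; the comparison is literal-vs-literal and never true

Fix: Remove the quotes around the column name (or use double quotes for an identifier)

Corrected query:
SELECT id, kind, location FROM sensors WHERE location = 'Garage'

Result:
id | kind     | location
---+----------+---------
1  | pressure | Garage  
3  | temp     | Garage  
5  | motion   | Garage  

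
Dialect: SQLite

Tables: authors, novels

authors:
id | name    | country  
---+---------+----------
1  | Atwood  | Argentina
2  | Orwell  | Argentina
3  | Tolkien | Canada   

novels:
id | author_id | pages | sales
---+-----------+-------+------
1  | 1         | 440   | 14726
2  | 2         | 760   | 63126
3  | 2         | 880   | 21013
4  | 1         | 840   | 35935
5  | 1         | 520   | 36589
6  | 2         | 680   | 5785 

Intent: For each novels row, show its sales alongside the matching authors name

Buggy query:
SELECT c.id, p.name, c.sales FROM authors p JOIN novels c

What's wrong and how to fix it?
Bug: JOIN with no ON clause produces a cartesian product; every novels row pairs with every authors row

Fix: Specify the join condition linking the foreign key to the parent id

Corrected query:
SELECT c.id, p.name, c.sales FROM authors p JOIN novels c ON c.author_id = p.id

Result:
id | name   | sales
---+--------+------
1  | Atwood | 14726
2  | Orwell | 63126
3  | Orwell | 21013
4  | Atwood | 35935
5  | Atwood | 36589
6  | Orwell | 5785 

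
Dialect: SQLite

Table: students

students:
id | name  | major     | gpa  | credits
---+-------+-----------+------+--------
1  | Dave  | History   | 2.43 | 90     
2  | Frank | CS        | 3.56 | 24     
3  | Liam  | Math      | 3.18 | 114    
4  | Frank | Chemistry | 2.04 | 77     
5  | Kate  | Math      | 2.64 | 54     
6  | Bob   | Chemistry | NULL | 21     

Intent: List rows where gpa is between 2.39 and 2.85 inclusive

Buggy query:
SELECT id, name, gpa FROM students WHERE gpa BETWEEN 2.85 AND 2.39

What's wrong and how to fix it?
Bug: BETWEEN expects the lower bound first; with 2.85 AND 2.39 the range is empty

Fix: Swap the bounds so the smaller value comes first

Corrected query:
SELECT id, name, gpa FROM students WHERE gpa BETWEEN 2.39 AND 2.85

Result:
id | name | gpa 
---+------+-----
1  | Dave | 2.43
5  | Kate | 2.64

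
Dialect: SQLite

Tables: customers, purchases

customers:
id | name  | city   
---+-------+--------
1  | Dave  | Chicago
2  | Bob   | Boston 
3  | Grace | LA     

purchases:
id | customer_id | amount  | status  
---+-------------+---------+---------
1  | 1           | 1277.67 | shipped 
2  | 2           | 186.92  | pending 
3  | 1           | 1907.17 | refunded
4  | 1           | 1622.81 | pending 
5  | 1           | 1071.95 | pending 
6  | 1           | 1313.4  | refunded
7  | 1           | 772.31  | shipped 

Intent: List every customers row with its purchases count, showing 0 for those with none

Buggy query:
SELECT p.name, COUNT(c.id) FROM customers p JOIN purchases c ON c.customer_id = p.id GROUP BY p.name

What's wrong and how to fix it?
Bug: INNER JOIN drops customers rows that have no matching purchases rows

Fix: Switch to LEFT JOIN to retain unmatched parent rows

Corrected query:
SELECT p.name, COUNT(c.id) FROM customers p LEFT JOIN purchases c ON c.customer_id = p.id GROUP BY p.name

Result:
name  | COUNT(c.id)
------+------------
Bob   | 1          
Dave  | 6          
Grace | 0          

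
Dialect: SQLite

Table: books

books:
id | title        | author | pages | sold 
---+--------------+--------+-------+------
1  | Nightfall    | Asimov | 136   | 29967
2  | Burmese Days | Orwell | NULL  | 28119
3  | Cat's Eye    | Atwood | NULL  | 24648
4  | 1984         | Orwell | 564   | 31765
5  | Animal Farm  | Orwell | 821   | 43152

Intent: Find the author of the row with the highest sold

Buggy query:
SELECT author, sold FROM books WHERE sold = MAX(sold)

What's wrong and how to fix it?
Bug: MAX(sold) is an aggregate and cannot be used directly in WHERE

Fix: Wrap MAX in a scalar subquery so WHERE compares against a single value

Corrected query:
SELECT author, sold FROM books WHERE sold = (SELECT MAX(sold) FROM books)

Result:
author | sold 
-------+------
Orwell | 43152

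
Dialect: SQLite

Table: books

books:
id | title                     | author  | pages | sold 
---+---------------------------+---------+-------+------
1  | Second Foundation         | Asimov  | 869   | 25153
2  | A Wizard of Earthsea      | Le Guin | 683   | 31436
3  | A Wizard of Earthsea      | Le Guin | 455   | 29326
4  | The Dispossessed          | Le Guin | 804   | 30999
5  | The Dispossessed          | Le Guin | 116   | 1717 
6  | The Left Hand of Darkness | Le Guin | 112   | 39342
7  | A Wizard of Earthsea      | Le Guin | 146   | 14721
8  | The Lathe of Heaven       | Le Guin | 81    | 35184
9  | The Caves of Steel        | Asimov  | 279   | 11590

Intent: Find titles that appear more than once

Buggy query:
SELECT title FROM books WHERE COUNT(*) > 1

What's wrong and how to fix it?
Bug: WHERE can't reference COUNT(*); aggregates are computed after WHERE

Fix: Group first, then use HAVING for the count condition

Corrected query:
SELECT title FROM books GROUP BY title HAVING COUNT(*) > 1

Result:
title               
--------------------
A Wizard of Earthsea
The Dispossessed    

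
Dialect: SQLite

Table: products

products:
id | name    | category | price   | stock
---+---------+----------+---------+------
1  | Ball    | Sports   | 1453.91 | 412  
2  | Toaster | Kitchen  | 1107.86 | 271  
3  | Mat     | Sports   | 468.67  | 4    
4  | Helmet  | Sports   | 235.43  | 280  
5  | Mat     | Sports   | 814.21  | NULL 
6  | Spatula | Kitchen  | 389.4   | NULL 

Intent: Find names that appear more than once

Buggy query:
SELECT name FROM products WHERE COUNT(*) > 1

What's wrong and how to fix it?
Bug: WHERE can't reference COUNT(*); aggregates are computed after WHERE

Fix: Group first, then use HAVING for the count condition

Corrected query:
SELECT name FROM products GROUP BY name HAVING COUNT(*) > 1

Result:
name
----
Mat 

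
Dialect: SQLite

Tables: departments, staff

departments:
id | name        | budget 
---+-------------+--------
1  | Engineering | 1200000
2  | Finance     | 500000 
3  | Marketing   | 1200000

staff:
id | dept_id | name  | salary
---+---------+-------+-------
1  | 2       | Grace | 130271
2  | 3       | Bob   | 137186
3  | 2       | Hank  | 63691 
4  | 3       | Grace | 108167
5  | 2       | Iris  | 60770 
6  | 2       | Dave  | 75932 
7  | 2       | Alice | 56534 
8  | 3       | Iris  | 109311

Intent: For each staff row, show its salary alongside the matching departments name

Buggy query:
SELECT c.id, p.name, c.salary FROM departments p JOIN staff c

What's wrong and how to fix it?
Bug: JOIN with no ON clause produces a cartesian product; every staff row pairs with every departments row

Fix: Add ON c.dept_id = p.id to the JOIN

Corrected query:
SELECT c.id, p.name, c.salary FROM departments p JOIN staff c ON c.dept_id = p.id

Result:
id | name      | salary
---+-----------+-------
1  | Finance   | 130271
2  | Marketing | 137186
3  | Finance   | 63691 
4  | Marketing | 108167
5  | Finance   | 60770 
6  | Finance   | 75932 
7  | Finance   | 56534 
8  | Marketing | 109311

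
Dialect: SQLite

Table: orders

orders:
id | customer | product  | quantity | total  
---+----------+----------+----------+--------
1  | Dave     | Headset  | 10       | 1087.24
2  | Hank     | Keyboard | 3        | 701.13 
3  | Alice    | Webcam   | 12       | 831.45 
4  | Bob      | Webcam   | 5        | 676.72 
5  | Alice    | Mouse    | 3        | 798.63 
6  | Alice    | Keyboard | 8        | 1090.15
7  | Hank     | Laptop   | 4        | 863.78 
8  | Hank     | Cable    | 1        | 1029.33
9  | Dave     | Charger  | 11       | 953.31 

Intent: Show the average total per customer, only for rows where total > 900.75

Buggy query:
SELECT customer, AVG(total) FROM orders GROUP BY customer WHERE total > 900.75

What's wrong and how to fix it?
Bug: WHERE cannot follow GROUP BY

Fix: Place WHERE between FROM and GROUP BY

Corrected query:
SELECT customer, AVG(total) FROM orders WHERE total > 900.75 GROUP BY customer

Result:
customer | AVG(total)
---------+-----------
Alice    | 1090.15   
Dave     | 1020.275  
Hank     | 1029.33   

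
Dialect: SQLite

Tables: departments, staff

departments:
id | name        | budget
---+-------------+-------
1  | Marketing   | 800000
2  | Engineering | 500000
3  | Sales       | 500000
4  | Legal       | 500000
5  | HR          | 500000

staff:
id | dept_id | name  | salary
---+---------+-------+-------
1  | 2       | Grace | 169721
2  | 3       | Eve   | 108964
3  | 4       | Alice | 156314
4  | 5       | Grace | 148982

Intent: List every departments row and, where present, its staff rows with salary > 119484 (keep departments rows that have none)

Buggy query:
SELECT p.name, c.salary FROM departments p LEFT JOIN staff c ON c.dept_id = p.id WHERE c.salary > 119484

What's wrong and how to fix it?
Bug: Filtering c.salary in WHERE discards the NULL rows produced by LEFT JOIN, turning it into an inner join

Fix: Move the right-table condition into the ON clause so unmatched parents are kept

Corrected query:
SELECT p.name, c.salary FROM departments p LEFT JOIN staff c ON c.dept_id = p.id AND c.salary > 119484

Result:
name        | salary
------------+-------
Marketing   | NULL  
Engineering | 169721
Sales       | NULL  
Legal       | 156314
HR          | 148982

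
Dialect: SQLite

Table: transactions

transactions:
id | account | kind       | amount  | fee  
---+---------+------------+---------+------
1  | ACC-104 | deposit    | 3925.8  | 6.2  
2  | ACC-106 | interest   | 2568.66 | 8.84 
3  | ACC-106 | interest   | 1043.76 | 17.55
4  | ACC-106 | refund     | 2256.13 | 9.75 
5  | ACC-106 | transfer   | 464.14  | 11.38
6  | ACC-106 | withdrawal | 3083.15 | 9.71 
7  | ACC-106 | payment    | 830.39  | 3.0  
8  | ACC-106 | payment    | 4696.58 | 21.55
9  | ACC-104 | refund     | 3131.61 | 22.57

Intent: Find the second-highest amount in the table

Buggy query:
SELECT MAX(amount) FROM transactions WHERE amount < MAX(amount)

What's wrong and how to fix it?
Bug: MAX(amount) on the right of the comparison is an aggregate-in-WHERE error

Fix: Put the inner MAX in a scalar subquery

Corrected query:
SELECT MAX(amount) FROM transactions WHERE amount < (SELECT MAX(amount) FROM transactions)

Result:
MAX(amount)
-----------
3925.8     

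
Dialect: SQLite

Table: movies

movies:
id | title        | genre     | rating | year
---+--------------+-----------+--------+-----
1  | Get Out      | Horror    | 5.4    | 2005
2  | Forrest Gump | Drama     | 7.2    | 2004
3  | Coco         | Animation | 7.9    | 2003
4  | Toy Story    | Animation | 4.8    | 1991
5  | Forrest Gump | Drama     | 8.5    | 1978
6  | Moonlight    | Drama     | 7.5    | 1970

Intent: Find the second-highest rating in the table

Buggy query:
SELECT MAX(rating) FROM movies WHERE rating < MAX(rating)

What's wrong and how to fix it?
Bug: MAX(rating) on the right of the comparison is an aggregate-in-WHERE error

Fix: Put the inner MAX in a scalar subquery

Corrected query:
SELECT MAX(rating) FROM movies WHERE rating < (SELECT MAX(rating) FROM movies)

Result:
MAX(rating)
-----------
7.9        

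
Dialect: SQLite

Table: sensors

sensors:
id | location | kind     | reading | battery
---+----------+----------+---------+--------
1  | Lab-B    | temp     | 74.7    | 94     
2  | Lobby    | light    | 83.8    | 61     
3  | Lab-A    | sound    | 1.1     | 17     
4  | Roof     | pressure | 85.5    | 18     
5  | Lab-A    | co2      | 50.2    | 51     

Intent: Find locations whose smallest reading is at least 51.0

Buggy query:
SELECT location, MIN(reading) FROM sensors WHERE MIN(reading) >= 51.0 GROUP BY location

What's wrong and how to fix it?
Bug: MIN() in WHERE is a misuse of aggregate

Fix: Replace WHERE with HAVING after the GROUP BY

Corrected query:
SELECT location, MIN(reading) FROM sensors GROUP BY location HAVING MIN(reading) >= 51.0

Result:
location | MIN(reading)
---------+-------------
Lab-B    | 74.7        
Lobby    | 83.8        
Roof     | 85.5        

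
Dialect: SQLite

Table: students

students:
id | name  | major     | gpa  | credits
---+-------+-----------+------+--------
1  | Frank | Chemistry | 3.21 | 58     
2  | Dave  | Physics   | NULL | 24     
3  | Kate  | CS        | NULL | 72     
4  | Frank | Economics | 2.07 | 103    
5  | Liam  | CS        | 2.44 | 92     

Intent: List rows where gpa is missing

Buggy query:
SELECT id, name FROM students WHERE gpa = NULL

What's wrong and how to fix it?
Bug: Comparing to NULL with '=' never matches; NULL = NULL is unknown, not true

Fix: Use IS NULL to test for NULL

Corrected query:
SELECT id, name FROM students WHERE gpa IS NULL

Result:
id | name
---+-----
2  | Dave
3  | Kate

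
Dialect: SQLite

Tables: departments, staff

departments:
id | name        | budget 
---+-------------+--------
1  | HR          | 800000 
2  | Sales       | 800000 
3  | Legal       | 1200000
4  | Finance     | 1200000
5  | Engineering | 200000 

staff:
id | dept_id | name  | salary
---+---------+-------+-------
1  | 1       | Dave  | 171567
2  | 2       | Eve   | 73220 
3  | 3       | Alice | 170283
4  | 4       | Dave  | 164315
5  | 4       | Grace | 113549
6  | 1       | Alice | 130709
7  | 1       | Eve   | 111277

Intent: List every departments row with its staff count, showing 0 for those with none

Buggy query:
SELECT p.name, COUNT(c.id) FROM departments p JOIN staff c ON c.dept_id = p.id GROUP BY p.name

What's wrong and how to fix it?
Bug: An inner join excludes parents with zero children

Fix: Switch to LEFT JOIN to retain unmatched parent rows

Corrected query:
SELECT p.name, COUNT(c.id) FROM departments p LEFT JOIN staff c ON c.dept_id = p.id GROUP BY p.name

Result:
name        | COUNT(c.id)
------------+------------
Engineering | 0          
Finance     | 2          
HR          | 3          
Legal       | 1          
Sales       | 1          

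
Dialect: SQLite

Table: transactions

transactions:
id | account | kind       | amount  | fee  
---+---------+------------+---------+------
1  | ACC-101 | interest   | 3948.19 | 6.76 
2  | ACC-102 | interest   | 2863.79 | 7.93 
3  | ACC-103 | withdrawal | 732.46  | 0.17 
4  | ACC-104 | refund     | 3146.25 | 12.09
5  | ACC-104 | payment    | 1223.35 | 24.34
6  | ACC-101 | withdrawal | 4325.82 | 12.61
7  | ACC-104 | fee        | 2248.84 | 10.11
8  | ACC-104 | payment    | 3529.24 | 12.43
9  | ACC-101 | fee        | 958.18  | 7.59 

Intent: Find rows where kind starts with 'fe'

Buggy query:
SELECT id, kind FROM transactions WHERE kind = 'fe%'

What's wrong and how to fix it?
Bug: Wildcards only work with LIKE; '=' treats '%' as a literal character

Fix: Use LIKE for wildcard pattern matching

Corrected query:
SELECT id, kind FROM transactions WHERE kind LIKE 'fe%'

Result:
id | kind
---+-----
7  | fee 
9  | fee 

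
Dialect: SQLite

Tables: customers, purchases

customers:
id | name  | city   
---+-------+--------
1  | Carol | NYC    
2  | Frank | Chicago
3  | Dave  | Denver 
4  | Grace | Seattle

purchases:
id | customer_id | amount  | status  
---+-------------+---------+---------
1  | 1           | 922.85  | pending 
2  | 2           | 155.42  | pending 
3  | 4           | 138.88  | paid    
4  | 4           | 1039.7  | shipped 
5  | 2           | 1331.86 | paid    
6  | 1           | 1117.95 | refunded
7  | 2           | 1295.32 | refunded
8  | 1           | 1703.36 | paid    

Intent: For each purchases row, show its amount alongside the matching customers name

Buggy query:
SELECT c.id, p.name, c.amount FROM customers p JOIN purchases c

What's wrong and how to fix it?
Bug: Missing join condition: each purchases row is matched to all customers rows instead of just its own

Fix: Specify the join condition linking the foreign key to the parent id

Corrected query:
SELECT c.id, p.name, c.amount FROM customers p JOIN purchases c ON c.customer_id = p.id

Result:
id | name  | amount 
---+-------+--------
1  | Carol | 922.85 
2  | Frank | 155.42 
3  | Grace | 138.88 
4  | Grace | 1039.7 
5  | Frank | 1331.86
6  | Carol | 1117.95
7  | Frank | 1295.32
8  | Carol | 1703.36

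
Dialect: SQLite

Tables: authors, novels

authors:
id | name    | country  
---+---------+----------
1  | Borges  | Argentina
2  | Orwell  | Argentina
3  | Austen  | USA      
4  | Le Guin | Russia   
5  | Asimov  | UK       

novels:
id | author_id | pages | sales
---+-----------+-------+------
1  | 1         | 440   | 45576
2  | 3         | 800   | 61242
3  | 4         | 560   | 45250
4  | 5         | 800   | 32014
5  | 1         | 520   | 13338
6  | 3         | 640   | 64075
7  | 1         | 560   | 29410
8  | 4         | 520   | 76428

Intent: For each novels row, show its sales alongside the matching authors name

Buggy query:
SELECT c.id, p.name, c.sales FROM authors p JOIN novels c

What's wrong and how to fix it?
Bug: JOIN with no ON clause produces a cartesian product; every novels row pairs with every authors row

Fix: Add ON c.author_id = p.id to the JOIN

Corrected query:
SELECT c.id, p.name, c.sales FROM authors p JOIN novels c ON c.author_id = p.id

Result:
id | name    | sales
---+---------+------
1  | Borges  | 45576
2  | Austen  | 61242
3  | Le Guin | 45250
4  | Asimov  | 32014
5  | Borges  | 13338
6  | Austen  | 64075
7  | Borges  | 29410
8  | Le Guin | 76428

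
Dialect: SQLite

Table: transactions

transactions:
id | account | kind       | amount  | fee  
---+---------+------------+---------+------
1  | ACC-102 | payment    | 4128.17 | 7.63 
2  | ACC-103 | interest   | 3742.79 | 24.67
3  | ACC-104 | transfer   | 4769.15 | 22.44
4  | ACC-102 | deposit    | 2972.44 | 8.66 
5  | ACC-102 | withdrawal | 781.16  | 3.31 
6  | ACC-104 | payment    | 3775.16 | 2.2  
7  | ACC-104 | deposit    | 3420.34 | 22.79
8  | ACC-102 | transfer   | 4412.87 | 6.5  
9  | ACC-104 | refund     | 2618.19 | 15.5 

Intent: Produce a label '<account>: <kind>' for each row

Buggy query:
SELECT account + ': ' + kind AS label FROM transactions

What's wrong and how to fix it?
Bug: '+' is numeric addition; on text columns SQLite converts them to 0 instead of concatenating

Fix: Use the || operator for string concatenation

Corrected query:
SELECT account || ': ' || kind AS label FROM transactions

Result:
label              
-------------------
ACC-102: payment   
ACC-103: interest  
ACC-104: transfer  
ACC-102: deposit   
ACC-102: withdrawal
ACC-104: payment   
ACC-104: deposit   
ACC-102: transfer  
ACC-104: refund    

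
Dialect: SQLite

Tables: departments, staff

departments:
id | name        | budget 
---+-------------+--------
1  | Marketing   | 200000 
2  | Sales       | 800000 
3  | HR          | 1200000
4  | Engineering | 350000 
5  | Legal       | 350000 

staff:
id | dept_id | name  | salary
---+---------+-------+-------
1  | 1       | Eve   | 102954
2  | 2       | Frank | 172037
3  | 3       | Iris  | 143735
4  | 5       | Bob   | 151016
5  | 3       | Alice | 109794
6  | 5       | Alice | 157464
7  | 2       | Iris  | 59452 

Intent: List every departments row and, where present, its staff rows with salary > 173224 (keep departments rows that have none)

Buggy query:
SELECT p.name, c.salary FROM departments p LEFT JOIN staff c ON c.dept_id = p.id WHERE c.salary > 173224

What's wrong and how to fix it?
Bug: Filtering c.salary in WHERE discards the NULL rows produced by LEFT JOIN, turning it into an inner join

Fix: Move the right-table condition into the ON clause so unmatched parents are kept

Corrected query:
SELECT p.name, c.salary FROM departments p LEFT JOIN staff c ON c.dept_id = p.id AND c.salary > 173224

Result:
name        | salary
------------+-------
Marketing   | NULL  
Sales       | NULL  
HR          | NULL  
Engineering | NULL  
Legal       | NULL  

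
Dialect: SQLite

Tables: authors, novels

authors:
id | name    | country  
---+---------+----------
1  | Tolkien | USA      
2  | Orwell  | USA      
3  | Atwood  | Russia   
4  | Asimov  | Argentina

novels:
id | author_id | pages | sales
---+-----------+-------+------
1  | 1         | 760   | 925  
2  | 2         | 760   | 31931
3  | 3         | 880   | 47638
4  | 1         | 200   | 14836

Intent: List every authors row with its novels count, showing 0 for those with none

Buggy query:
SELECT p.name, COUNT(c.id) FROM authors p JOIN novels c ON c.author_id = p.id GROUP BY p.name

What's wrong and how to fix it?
Bug: INNER JOIN drops authors rows that have no matching novels rows

Fix: Use LEFT JOIN so parents without children still appear (COUNT(c.id) gives 0)

Corrected query:
SELECT p.name, COUNT(c.id) FROM authors p LEFT JOIN novels c ON c.author_id = p.id GROUP BY p.name

Result:
name    | COUNT(c.id)
--------+------------
Asimov  | 0          
Atwood  | 1          
Orwell  | 1          
Tolkien | 2          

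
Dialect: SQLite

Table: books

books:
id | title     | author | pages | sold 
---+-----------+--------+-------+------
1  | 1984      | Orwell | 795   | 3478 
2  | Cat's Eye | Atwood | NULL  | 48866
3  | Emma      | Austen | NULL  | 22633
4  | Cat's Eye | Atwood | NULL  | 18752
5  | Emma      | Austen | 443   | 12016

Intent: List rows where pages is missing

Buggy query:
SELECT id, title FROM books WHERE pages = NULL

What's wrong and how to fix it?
Bug: '= NULL' is always unknown in SQL three-valued logic, so no rows match

Fix: Use IS NULL to test for NULL

Corrected query:
SELECT id, title FROM books WHERE pages IS NULL

Result:
id | title    
---+----------
2  | Cat's Eye
3  | Emma     
4  | Cat's Eye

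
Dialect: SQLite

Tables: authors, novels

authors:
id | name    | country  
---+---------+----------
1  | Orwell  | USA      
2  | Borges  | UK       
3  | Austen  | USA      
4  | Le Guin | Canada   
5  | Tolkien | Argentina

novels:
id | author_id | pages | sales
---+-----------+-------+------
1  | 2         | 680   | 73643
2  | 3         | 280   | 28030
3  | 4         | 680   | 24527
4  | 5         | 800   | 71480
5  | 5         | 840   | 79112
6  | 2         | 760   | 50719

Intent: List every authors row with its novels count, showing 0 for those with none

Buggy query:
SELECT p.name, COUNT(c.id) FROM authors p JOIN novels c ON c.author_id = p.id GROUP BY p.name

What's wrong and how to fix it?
Bug: INNER JOIN drops authors rows that have no matching novels rows

Fix: Use LEFT JOIN so parents without children still appear (COUNT(c.id) gives 0)

Corrected query:
SELECT p.name, COUNT(c.id) FROM authors p LEFT JOIN novels c ON c.author_id = p.id GROUP BY p.name

Result:
name    | COUNT(c.id)
--------+------------
Austen  | 1          
Borges  | 2          
Le Guin | 1          
Orwell  | 0          
Tolkien | 2          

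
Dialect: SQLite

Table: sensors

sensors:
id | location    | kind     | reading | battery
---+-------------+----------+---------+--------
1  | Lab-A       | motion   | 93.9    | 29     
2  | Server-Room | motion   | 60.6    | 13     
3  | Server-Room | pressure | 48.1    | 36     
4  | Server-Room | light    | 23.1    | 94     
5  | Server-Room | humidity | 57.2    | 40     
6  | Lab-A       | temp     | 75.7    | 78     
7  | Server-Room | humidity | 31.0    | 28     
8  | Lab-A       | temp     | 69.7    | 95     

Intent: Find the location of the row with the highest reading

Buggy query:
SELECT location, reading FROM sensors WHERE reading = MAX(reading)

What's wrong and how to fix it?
Bug: MAX(reading) is an aggregate and cannot be used directly in WHERE

Fix: Wrap MAX in a scalar subquery so WHERE compares against a single value

Corrected query:
SELECT location, reading FROM sensors WHERE reading = (SELECT MAX(reading) FROM sensors)

Result:
location | reading
---------+--------
Lab-A    | 93.9   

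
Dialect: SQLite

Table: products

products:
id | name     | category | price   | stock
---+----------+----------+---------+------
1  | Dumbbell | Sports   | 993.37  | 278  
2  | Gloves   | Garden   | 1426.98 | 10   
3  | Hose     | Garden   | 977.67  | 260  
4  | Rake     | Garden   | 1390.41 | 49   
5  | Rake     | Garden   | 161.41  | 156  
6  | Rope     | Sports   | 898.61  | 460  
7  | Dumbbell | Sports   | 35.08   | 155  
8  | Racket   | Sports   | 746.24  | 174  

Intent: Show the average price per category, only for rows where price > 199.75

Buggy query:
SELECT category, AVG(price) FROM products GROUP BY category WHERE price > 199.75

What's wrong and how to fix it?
Bug: Row-level WHERE must come before GROUP BY in the clause order

Fix: Move the WHERE clause before GROUP BY

Corrected query:
SELECT category, AVG(price) FROM products WHERE price > 199.75 GROUP BY category

Result:
category | AVG(price)
---------+-----------
Garden   | 1265.02   
Sports   | 879.406667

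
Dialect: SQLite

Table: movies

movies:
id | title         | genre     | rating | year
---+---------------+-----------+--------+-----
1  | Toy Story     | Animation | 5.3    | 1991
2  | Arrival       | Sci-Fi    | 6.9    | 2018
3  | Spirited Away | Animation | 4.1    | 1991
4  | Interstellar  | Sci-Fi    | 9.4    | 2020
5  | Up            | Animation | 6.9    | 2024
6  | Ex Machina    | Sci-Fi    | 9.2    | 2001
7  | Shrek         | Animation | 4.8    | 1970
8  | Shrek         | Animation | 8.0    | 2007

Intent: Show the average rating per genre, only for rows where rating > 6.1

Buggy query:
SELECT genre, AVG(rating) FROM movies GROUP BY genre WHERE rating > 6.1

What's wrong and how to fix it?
Bug: Row-level WHERE must come before GROUP BY in the clause order

Fix: Place WHERE between FROM and GROUP BY

Corrected query:
SELECT genre, AVG(rating) FROM movies WHERE rating > 6.1 GROUP BY genre

Result:
genre     | AVG(rating)
----------+------------
Animation | 7.45       
Sci-Fi    | 8.5        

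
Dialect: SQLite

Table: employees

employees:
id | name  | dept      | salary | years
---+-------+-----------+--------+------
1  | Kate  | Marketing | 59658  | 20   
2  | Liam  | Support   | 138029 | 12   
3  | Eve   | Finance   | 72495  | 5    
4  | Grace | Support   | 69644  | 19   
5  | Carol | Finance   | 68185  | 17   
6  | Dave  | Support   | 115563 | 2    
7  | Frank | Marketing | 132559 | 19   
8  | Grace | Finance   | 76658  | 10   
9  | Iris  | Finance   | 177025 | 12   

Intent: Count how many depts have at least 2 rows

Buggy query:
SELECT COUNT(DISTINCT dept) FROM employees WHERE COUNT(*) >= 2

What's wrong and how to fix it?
Bug: COUNT(*) cannot appear in WHERE; the per-group count doesn't exist yet

Fix: Use a subquery that GROUPs and filters with HAVING, then count its rows

Corrected query:
SELECT COUNT(*) FROM (SELECT dept FROM employees GROUP BY dept HAVING COUNT(*) >= 2)

Result:
COUNT(*)
--------
3       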